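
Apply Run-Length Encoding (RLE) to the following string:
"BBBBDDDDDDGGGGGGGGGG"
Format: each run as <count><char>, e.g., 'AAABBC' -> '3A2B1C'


Scanning runs left to right:
  i=0: run of 'B' x 4 -> '4B'
  i=4: run of 'D' x 6 -> '6D'
  i=10: run of 'G' x 10 -> '10G'

RLE = 4B6D10G


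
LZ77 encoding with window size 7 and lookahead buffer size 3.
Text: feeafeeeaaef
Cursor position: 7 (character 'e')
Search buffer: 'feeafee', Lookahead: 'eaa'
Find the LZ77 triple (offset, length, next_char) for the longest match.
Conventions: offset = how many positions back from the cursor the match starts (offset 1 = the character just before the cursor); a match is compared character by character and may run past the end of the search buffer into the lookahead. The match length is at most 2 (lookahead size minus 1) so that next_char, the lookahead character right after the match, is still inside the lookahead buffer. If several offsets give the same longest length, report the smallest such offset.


Try each offset into the search buffer:
  offset=1 (pos 6, char 'e'): match length 1
  offset=2 (pos 5, char 'e'): match length 1
  offset=3 (pos 4, char 'f'): match length 0
  offset=4 (pos 3, char 'a'): match length 0
  offset=5 (pos 2, char 'e'): match length 2
  offset=6 (pos 1, char 'e'): match length 1
  offset=7 (pos 0, char 'f'): match length 0
Longest match has length 2 at offset 5.
next_char = character at position 7 + 2 = 9 -> 'a'

Best match: offset=5, length=2 (matching 'ea' starting at position 2)
LZ77 triple: (5, 2, 'a')


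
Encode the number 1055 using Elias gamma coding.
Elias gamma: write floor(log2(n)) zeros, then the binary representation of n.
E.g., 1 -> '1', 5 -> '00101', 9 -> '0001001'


num_bits = floor(log2(1055)) + 1 = 11
leading_zeros = num_bits - 1 = 10
binary(1055) = 10000011111

Elias gamma(1055) = '0000000000' + '10000011111' = 000000000010000011111 (21 bits)


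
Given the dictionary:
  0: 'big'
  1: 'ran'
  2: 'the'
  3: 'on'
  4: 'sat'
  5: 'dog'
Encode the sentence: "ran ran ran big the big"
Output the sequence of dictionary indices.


Look up each word in the dictionary:
  'ran' -> 1
  'ran' -> 1
  'ran' -> 1
  'big' -> 0
  'the' -> 2
  'big' -> 0

Encoded: [1, 1, 1, 0, 2, 0]


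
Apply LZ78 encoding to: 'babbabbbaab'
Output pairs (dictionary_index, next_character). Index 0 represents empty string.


LZ78 encoding steps:
Dictionary: {0: ''}
Step 1: w='' (idx 0), next='b' -> output (0, 'b'), add 'b' as idx 1
Step 2: w='' (idx 0), next='a' -> output (0, 'a'), add 'a' as idx 2
Step 3: w='b' (idx 1), next='b' -> output (1, 'b'), add 'bb' as idx 3
Step 4: w='a' (idx 2), next='b' -> output (2, 'b'), add 'ab' as idx 4
Step 5: w='bb' (idx 3), next='a' -> output (3, 'a'), add 'bba' as idx 5
Step 6: w='ab' (idx 4), end of input -> output (4, '')


Encoded: [(0, 'b'), (0, 'a'), (1, 'b'), (2, 'b'), (3, 'a'), (4, '')]


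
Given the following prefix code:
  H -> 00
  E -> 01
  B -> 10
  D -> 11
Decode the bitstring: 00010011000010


Decoding step by step:
Bits 00 -> H
Bits 01 -> E
Bits 00 -> H
Bits 11 -> D
Bits 00 -> H
Bits 00 -> H
Bits 10 -> B


Decoded message: HEHDHHB


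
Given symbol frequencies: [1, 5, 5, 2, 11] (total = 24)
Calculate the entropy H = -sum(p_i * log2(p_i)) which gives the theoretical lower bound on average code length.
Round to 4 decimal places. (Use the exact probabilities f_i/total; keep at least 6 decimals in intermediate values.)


Per-symbol terms -p_i * log2(p_i) with p_i = f_i/24:
  p = 1/24 = 0.041667: log2(p) = -4.584963, -p*log2(p) = 0.191040
  p = 5/24 = 0.208333: log2(p) = -2.263034, -p*log2(p) = 0.471466
  p = 5/24 = 0.208333: log2(p) = -2.263034, -p*log2(p) = 0.471466
  p = 2/24 = 0.083333: log2(p) = -3.584963, -p*log2(p) = 0.298747
  p = 11/24 = 0.458333: log2(p) = -1.125531, -p*log2(p) = 0.515868
H = 0.191040 + 0.471466 + 0.471466 + 0.298747 + 0.515868 = 1.948587

H = 1.9486 bits/symbol


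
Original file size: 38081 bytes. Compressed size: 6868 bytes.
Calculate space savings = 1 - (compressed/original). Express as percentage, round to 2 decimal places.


ratio = compressed/original = 6868/38081 = 0.180352
savings = 1 - ratio = 1 - 0.180352 = 0.819648
as a percentage: 0.819648 * 100 = 81.96%

Space savings = 1 - 6868/38081 = 81.96%


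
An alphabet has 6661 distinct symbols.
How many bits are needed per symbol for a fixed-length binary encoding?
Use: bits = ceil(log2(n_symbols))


log2(6661) = 12.7015
Bracket: 2^12 = 4096 < 6661 <= 2^13 = 8192
So ceil(log2(6661)) = 13

bits = ceil(log2(6661)) = ceil(12.7015) = 13 bits


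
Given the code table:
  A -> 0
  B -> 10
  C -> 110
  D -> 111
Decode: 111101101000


Decoding:
111 -> D
10 -> B
110 -> C
10 -> B
0 -> A
0 -> A


Result: DBCBAA


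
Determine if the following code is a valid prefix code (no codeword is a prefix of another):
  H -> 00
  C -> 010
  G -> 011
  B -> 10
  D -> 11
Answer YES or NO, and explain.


Checking each pair (does one codeword prefix another?):
  H='00' vs C='010': no prefix
  H='00' vs G='011': no prefix
  H='00' vs B='10': no prefix
  H='00' vs D='11': no prefix
  C='010' vs H='00': no prefix
  C='010' vs G='011': no prefix
  C='010' vs B='10': no prefix
  C='010' vs D='11': no prefix
  G='011' vs H='00': no prefix
  G='011' vs C='010': no prefix
  G='011' vs B='10': no prefix
  G='011' vs D='11': no prefix
  B='10' vs H='00': no prefix
  B='10' vs C='010': no prefix
  B='10' vs G='011': no prefix
  B='10' vs D='11': no prefix
  D='11' vs H='00': no prefix
  D='11' vs C='010': no prefix
  D='11' vs G='011': no prefix
  D='11' vs B='10': no prefix
No violation found over all pairs.

YES -- this is a valid prefix code. No codeword is a prefix of any other codeword.


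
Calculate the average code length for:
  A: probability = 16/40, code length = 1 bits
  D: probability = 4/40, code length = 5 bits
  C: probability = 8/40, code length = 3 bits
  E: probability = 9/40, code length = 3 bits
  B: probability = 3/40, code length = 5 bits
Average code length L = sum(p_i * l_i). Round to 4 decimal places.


Weighted contributions p_i * l_i:
  A: (16/40) * 1 = 16/40
  D: (4/40) * 5 = 20/40
  C: (8/40) * 3 = 24/40
  E: (9/40) * 3 = 27/40
  B: (3/40) * 5 = 15/40
Sum = (16 + 20 + 24 + 27 + 15)/40 = 102/40

L = 102/40 = 2.5500 bits/symbol


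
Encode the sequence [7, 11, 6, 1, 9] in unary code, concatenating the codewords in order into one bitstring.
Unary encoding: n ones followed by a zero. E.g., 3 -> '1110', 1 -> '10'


Encode each number as n ones followed by a terminating 0:
  7 -> 11111110 (8 bits)
  11 -> 111111111110 (12 bits)
  6 -> 1111110 (7 bits)
  1 -> 10 (2 bits)
  9 -> 1111111110 (10 bits)
Total length = 8 + 12 + 7 + 2 + 10 = 39 bits.

Unary([7, 11, 6, 1, 9]) = 111111101111111111101111110101111111110 (39 bits)


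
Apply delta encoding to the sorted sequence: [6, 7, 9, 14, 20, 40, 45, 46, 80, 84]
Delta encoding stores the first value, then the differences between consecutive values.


First value: 6
Deltas:
  7 - 6 = 1
  9 - 7 = 2
  14 - 9 = 5
  20 - 14 = 6
  40 - 20 = 20
  45 - 40 = 5
  46 - 45 = 1
  80 - 46 = 34
  84 - 80 = 4


Delta encoded: [6, 1, 2, 5, 6, 20, 5, 1, 34, 4]


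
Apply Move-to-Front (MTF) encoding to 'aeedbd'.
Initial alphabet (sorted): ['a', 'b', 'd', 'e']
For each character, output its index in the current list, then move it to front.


MTF encoding:
'a': index 0 in ['a', 'b', 'd', 'e'] -> ['a', 'b', 'd', 'e']
'e': index 3 in ['a', 'b', 'd', 'e'] -> ['e', 'a', 'b', 'd']
'e': index 0 in ['e', 'a', 'b', 'd'] -> ['e', 'a', 'b', 'd']
'd': index 3 in ['e', 'a', 'b', 'd'] -> ['d', 'e', 'a', 'b']
'b': index 3 in ['d', 'e', 'a', 'b'] -> ['b', 'd', 'e', 'a']
'd': index 1 in ['b', 'd', 'e', 'a'] -> ['d', 'b', 'e', 'a']


Output: [0, 3, 0, 3, 3, 1]


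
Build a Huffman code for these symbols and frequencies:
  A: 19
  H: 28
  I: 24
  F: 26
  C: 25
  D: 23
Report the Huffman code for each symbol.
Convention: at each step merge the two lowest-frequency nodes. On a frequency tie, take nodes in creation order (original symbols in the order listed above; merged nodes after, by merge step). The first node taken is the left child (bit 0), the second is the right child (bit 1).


Huffman tree construction:
Step 1: Merge A(19) + D(23) = 42
Step 2: Merge I(24) + C(25) = 49
Step 3: Merge F(26) + H(28) = 54
Step 4: Merge (A+D)(42) + (I+C)(49) = 91
Step 5: Merge (F+H)(54) + ((A+D)+(I+C))(91) = 145
Read each symbol's code off the tree from the root (left child = 0, right child = 1).

Codes:
  A: 100 (length 3)
  H: 01 (length 2)
  I: 110 (length 3)
  F: 00 (length 2)
  C: 111 (length 3)
  D: 101 (length 3)
Average code length: 381/145 = 2.6276 bits/symbol


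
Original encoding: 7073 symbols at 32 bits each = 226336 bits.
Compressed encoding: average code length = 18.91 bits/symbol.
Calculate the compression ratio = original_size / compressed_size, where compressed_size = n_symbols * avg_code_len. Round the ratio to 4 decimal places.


original_size = n_symbols * orig_bits = 7073 * 32 = 226336 bits
compressed_size = n_symbols * avg_code_len = 7073 * 18.91 = 133750.43 bits
ratio = original_size / compressed_size = 226336 / 133750.43 = 1.6922

Compression ratio = 1.6922


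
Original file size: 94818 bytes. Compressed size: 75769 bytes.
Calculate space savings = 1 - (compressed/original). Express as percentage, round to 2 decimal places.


ratio = compressed/original = 75769/94818 = 0.799099
savings = 1 - ratio = 1 - 0.799099 = 0.200901
as a percentage: 0.200901 * 100 = 20.09%

Space savings = 1 - 75769/94818 = 20.09%


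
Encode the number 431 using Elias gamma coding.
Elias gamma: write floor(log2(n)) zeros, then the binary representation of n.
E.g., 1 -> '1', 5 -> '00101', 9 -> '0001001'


num_bits = floor(log2(431)) + 1 = 9
leading_zeros = num_bits - 1 = 8
binary(431) = 110101111

Elias gamma(431) = '00000000' + '110101111' = 00000000110101111 (17 bits)


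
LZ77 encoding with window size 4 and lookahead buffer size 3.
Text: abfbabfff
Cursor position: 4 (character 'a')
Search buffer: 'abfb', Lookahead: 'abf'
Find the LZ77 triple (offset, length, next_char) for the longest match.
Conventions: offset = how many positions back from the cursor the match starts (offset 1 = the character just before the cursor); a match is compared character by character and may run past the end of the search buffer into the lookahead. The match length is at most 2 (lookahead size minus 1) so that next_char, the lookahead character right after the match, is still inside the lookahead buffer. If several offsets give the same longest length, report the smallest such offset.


Try each offset into the search buffer:
  offset=1 (pos 3, char 'b'): match length 0
  offset=2 (pos 2, char 'f'): match length 0
  offset=3 (pos 1, char 'b'): match length 0
  offset=4 (pos 0, char 'a'): match length 2
Longest match has length 2 at offset 4.
next_char = character at position 4 + 2 = 6 -> 'f'

Best match: offset=4, length=2 (matching 'ab' starting at position 0)
LZ77 triple: (4, 2, 'f')


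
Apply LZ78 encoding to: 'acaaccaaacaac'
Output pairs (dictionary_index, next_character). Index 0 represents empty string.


LZ78 encoding steps:
Dictionary: {0: ''}
Step 1: w='' (idx 0), next='a' -> output (0, 'a'), add 'a' as idx 1
Step 2: w='' (idx 0), next='c' -> output (0, 'c'), add 'c' as idx 2
Step 3: w='a' (idx 1), next='a' -> output (1, 'a'), add 'aa' as idx 3
Step 4: w='c' (idx 2), next='c' -> output (2, 'c'), add 'cc' as idx 4
Step 5: w='aa' (idx 3), next='a' -> output (3, 'a'), add 'aaa' as idx 5
Step 6: w='c' (idx 2), next='a' -> output (2, 'a'), add 'ca' as idx 6
Step 7: w='a' (idx 1), next='c' -> output (1, 'c'), add 'ac' as idx 7


Encoded: [(0, 'a'), (0, 'c'), (1, 'a'), (2, 'c'), (3, 'a'), (2, 'a'), (1, 'c')]


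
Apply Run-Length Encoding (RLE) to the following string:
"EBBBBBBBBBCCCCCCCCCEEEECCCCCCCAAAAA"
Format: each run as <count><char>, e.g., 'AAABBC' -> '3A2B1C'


Scanning runs left to right:
  i=0: run of 'E' x 1 -> '1E'
  i=1: run of 'B' x 9 -> '9B'
  i=10: run of 'C' x 9 -> '9C'
  i=19: run of 'E' x 4 -> '4E'
  i=23: run of 'C' x 7 -> '7C'
  i=30: run of 'A' x 5 -> '5A'

RLE = 1E9B9C4E7C5A


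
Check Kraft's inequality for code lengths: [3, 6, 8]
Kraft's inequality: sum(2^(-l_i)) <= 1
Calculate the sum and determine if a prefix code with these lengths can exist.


Sum = 2^(-3) + 2^(-6) + 2^(-8)
    = 0.125 + 0.015625 + 0.00390625
    = 37/256 = 0.14453125
Since 0.14453125 <= 1, Kraft's inequality IS satisfied.
A prefix code with these lengths CAN exist.

Kraft sum = 0.14453125. Satisfied.


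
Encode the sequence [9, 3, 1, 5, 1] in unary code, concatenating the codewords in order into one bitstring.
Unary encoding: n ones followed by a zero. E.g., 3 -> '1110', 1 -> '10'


Encode each number as n ones followed by a terminating 0:
  9 -> 1111111110 (10 bits)
  3 -> 1110 (4 bits)
  1 -> 10 (2 bits)
  5 -> 111110 (6 bits)
  1 -> 10 (2 bits)
Total length = 10 + 4 + 2 + 6 + 2 = 24 bits.

Unary([9, 3, 1, 5, 1]) = 111111111011101011111010 (24 bits)


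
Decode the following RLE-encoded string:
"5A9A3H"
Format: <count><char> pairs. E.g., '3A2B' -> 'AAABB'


Expanding each <count><char> pair:
  5A -> 'AAAAA'
  9A -> 'AAAAAAAAA'
  3H -> 'HHH'

Decoded = AAAAAAAAAAAAAAHHH


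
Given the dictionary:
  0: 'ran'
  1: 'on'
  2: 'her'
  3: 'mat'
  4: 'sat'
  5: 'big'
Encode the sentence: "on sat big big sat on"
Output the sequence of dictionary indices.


Look up each word in the dictionary:
  'on' -> 1
  'sat' -> 4
  'big' -> 5
  'big' -> 5
  'sat' -> 4
  'on' -> 1

Encoded: [1, 4, 5, 5, 4, 1]


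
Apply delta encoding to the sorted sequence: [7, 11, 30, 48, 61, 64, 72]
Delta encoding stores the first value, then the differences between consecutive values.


First value: 7
Deltas:
  11 - 7 = 4
  30 - 11 = 19
  48 - 30 = 18
  61 - 48 = 13
  64 - 61 = 3
  72 - 64 = 8


Delta encoded: [7, 4, 19, 18, 13, 3, 8]


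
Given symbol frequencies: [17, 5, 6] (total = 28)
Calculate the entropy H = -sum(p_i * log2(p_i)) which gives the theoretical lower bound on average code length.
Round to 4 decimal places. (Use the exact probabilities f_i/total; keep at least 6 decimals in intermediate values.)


Per-symbol terms -p_i * log2(p_i) with p_i = f_i/28:
  p = 17/28 = 0.607143: log2(p) = -0.719892, -p*log2(p) = 0.437077
  p = 5/28 = 0.178571: log2(p) = -2.485427, -p*log2(p) = 0.443826
  p = 6/28 = 0.214286: log2(p) = -2.222392, -p*log2(p) = 0.476227
H = 0.437077 + 0.443826 + 0.476227 = 1.357130

H = 1.3571 bits/symbol


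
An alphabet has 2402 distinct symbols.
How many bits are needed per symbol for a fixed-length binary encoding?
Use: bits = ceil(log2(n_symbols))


log2(2402) = 11.23
Bracket: 2^11 = 2048 < 2402 <= 2^12 = 4096
So ceil(log2(2402)) = 12

bits = ceil(log2(2402)) = ceil(11.23) = 12 bits


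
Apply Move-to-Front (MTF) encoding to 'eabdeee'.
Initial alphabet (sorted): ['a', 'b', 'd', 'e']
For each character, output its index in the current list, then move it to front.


MTF encoding:
'e': index 3 in ['a', 'b', 'd', 'e'] -> ['e', 'a', 'b', 'd']
'a': index 1 in ['e', 'a', 'b', 'd'] -> ['a', 'e', 'b', 'd']
'b': index 2 in ['a', 'e', 'b', 'd'] -> ['b', 'a', 'e', 'd']
'd': index 3 in ['b', 'a', 'e', 'd'] -> ['d', 'b', 'a', 'e']
'e': index 3 in ['d', 'b', 'a', 'e'] -> ['e', 'd', 'b', 'a']
'e': index 0 in ['e', 'd', 'b', 'a'] -> ['e', 'd', 'b', 'a']
'e': index 0 in ['e', 'd', 'b', 'a'] -> ['e', 'd', 'b', 'a']


Output: [3, 1, 2, 3, 3, 0, 0]


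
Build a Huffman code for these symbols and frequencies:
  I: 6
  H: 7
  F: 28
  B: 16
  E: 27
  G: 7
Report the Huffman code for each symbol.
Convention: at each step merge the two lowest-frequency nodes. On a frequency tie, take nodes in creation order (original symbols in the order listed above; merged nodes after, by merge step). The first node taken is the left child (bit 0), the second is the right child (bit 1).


Huffman tree construction:
Step 1: Merge I(6) + H(7) = 13
Step 2: Merge G(7) + (I+H)(13) = 20
Step 3: Merge B(16) + (G+(I+H))(20) = 36
Step 4: Merge E(27) + F(28) = 55
Step 5: Merge (B+(G+(I+H)))(36) + (E+F)(55) = 91
Read each symbol's code off the tree from the root (left child = 0, right child = 1).

Codes:
  I: 0110 (length 4)
  H: 0111 (length 4)
  F: 11 (length 2)
  B: 00 (length 2)
  E: 10 (length 2)
  G: 010 (length 3)
Average code length: 215/91 = 2.3626 bits/symbol


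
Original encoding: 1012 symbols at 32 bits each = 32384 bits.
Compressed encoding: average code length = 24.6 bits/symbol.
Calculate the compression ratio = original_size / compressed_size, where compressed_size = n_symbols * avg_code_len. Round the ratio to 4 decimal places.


original_size = n_symbols * orig_bits = 1012 * 32 = 32384 bits
compressed_size = n_symbols * avg_code_len = 1012 * 24.6 = 24895.2 bits
ratio = original_size / compressed_size = 32384 / 24895.2 = 1.3008

Compression ratio = 1.3008


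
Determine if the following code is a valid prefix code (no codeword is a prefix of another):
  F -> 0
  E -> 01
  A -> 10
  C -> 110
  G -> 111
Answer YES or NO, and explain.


Checking each pair (does one codeword prefix another?):
  F='0' vs E='01': prefix -- VIOLATION

NO -- this is NOT a valid prefix code. F (0) is a prefix of E (01).


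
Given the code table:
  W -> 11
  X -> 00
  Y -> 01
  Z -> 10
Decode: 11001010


Decoding:
11 -> W
00 -> X
10 -> Z
10 -> Z


Result: WXZZ


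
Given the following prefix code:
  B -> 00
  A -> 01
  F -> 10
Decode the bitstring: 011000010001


Decoding step by step:
Bits 01 -> A
Bits 10 -> F
Bits 00 -> B
Bits 01 -> A
Bits 00 -> B
Bits 01 -> A


Decoded message: AFBABA


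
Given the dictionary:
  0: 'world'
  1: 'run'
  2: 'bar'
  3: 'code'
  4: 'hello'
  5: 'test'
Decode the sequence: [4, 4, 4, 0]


Look up each index in the dictionary:
  4 -> 'hello'
  4 -> 'hello'
  4 -> 'hello'
  0 -> 'world'

Decoded: "hello hello hello world"


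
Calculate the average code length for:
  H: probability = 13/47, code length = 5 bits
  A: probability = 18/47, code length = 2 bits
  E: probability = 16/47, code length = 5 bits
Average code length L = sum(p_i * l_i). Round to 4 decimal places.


Weighted contributions p_i * l_i:
  H: (13/47) * 5 = 65/47
  A: (18/47) * 2 = 36/47
  E: (16/47) * 5 = 80/47
Sum = (65 + 36 + 80)/47 = 181/47

L = 181/47 = 3.8511 bits/symbol


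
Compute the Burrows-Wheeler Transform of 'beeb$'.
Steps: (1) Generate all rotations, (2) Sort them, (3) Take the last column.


Rotations (sorted):
  0: $beeb -> last char: b
  1: b$bee -> last char: e
  2: beeb$ -> last char: $
  3: eb$be -> last char: e
  4: eeb$b -> last char: b


BWT = be$eb


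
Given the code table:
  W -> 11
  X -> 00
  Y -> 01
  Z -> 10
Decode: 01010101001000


Decoding:
01 -> Y
01 -> Y
01 -> Y
01 -> Y
00 -> X
10 -> Z
00 -> X


Result: YYYYXZX


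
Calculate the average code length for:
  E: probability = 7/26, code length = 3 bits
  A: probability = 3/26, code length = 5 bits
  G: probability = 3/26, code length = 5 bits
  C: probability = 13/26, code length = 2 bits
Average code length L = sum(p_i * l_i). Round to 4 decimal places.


Weighted contributions p_i * l_i:
  E: (7/26) * 3 = 21/26
  A: (3/26) * 5 = 15/26
  G: (3/26) * 5 = 15/26
  C: (13/26) * 2 = 26/26
Sum = (21 + 15 + 15 + 26)/26 = 77/26

L = 77/26 = 2.9615 bits/symbol


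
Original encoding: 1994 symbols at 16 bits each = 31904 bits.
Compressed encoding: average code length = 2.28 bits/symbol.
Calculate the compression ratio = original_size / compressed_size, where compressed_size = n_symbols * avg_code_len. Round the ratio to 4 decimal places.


original_size = n_symbols * orig_bits = 1994 * 16 = 31904 bits
compressed_size = n_symbols * avg_code_len = 1994 * 2.28 = 4546.32 bits
ratio = original_size / compressed_size = 31904 / 4546.32 = 7.0175

Compression ratio = 7.0175


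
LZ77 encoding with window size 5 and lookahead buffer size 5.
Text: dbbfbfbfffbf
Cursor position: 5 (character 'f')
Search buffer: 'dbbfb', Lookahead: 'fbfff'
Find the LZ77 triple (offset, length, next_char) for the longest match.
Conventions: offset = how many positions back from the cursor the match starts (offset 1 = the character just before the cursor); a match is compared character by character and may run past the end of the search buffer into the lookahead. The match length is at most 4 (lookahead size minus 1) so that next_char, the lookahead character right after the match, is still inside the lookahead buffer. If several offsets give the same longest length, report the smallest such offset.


Try each offset into the search buffer:
  offset=1 (pos 4, char 'b'): match length 0
  offset=2 (pos 3, char 'f'): match length 3
  offset=3 (pos 2, char 'b'): match length 0
  offset=4 (pos 1, char 'b'): match length 0
  offset=5 (pos 0, char 'd'): match length 0
Longest match has length 3 at offset 2.
next_char = character at position 5 + 3 = 8 -> 'f'

Best match: offset=2, length=3 (matching 'fbf' starting at position 3)
LZ77 triple: (2, 3, 'f')


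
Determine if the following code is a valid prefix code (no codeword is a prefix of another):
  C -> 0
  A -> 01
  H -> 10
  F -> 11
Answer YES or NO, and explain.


Checking each pair (does one codeword prefix another?):
  C='0' vs A='01': prefix -- VIOLATION

NO -- this is NOT a valid prefix code. C (0) is a prefix of A (01).


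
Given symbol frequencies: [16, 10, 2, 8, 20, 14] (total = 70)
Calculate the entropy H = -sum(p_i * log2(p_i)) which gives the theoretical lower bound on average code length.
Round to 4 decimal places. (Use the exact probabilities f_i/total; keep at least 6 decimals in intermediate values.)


Per-symbol terms -p_i * log2(p_i) with p_i = f_i/70:
  p = 16/70 = 0.228571: log2(p) = -2.129283, -p*log2(p) = 0.486693
  p = 10/70 = 0.142857: log2(p) = -2.807355, -p*log2(p) = 0.401051
  p = 2/70 = 0.028571: log2(p) = -5.129283, -p*log2(p) = 0.146551
  p = 8/70 = 0.114286: log2(p) = -3.129283, -p*log2(p) = 0.357632
  p = 20/70 = 0.285714: log2(p) = -1.807355, -p*log2(p) = 0.516387
  p = 14/70 = 0.200000: log2(p) = -2.321928, -p*log2(p) = 0.464386
H = 0.486693 + 0.401051 + 0.146551 + 0.357632 + 0.516387 + 0.464386 = 2.372700

H = 2.3727 bits/symbol


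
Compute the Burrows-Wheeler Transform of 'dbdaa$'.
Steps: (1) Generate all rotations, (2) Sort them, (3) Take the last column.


Rotations (sorted):
  0: $dbdaa -> last char: a
  1: a$dbda -> last char: a
  2: aa$dbd -> last char: d
  3: bdaa$d -> last char: d
  4: daa$db -> last char: b
  5: dbdaa$ -> last char: $


BWT = aaddb$


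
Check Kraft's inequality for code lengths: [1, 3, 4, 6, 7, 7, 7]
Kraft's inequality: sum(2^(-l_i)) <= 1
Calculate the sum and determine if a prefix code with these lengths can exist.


Sum = 2^(-1) + 2^(-3) + 2^(-4) + 2^(-6) + 2^(-7) + 2^(-7) + 2^(-7)
    = 0.5 + 0.125 + 0.0625 + 0.015625 + 0.0078125 + 0.0078125 + 0.0078125
    = 93/128 = 0.7265625
Since 0.7265625 <= 1, Kraft's inequality IS satisfied.
A prefix code with these lengths CAN exist.

Kraft sum = 0.7265625. Satisfied.


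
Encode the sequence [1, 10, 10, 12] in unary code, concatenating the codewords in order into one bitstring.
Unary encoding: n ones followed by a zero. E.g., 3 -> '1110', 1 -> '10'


Encode each number as n ones followed by a terminating 0:
  1 -> 10 (2 bits)
  10 -> 11111111110 (11 bits)
  10 -> 11111111110 (11 bits)
  12 -> 1111111111110 (13 bits)
Total length = 2 + 11 + 11 + 13 = 37 bits.

Unary([1, 10, 10, 12]) = 1011111111110111111111101111111111110 (37 bits)


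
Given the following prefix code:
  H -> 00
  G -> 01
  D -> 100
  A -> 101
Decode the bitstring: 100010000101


Decoding step by step:
Bits 100 -> D
Bits 01 -> G
Bits 00 -> H
Bits 00 -> H
Bits 101 -> A


Decoded message: DGHHA


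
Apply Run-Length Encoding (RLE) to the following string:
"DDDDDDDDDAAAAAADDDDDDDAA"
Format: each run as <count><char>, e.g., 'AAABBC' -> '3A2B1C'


Scanning runs left to right:
  i=0: run of 'D' x 9 -> '9D'
  i=9: run of 'A' x 6 -> '6A'
  i=15: run of 'D' x 7 -> '7D'
  i=22: run of 'A' x 2 -> '2A'

RLE = 9D6A7D2A


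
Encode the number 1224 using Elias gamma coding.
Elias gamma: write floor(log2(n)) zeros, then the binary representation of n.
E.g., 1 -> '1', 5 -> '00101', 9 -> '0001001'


num_bits = floor(log2(1224)) + 1 = 11
leading_zeros = num_bits - 1 = 10
binary(1224) = 10011001000

Elias gamma(1224) = '0000000000' + '10011001000' = 000000000010011001000 (21 bits)


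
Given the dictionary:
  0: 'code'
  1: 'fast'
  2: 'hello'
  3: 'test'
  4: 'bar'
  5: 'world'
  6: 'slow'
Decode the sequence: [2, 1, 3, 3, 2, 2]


Look up each index in the dictionary:
  2 -> 'hello'
  1 -> 'fast'
  3 -> 'test'
  3 -> 'test'
  2 -> 'hello'
  2 -> 'hello'

Decoded: "hello fast test test hello hello"


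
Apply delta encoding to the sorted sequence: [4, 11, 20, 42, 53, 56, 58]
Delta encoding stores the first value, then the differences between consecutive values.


First value: 4
Deltas:
  11 - 4 = 7
  20 - 11 = 9
  42 - 20 = 22
  53 - 42 = 11
  56 - 53 = 3
  58 - 56 = 2


Delta encoded: [4, 7, 9, 22, 11, 3, 2]


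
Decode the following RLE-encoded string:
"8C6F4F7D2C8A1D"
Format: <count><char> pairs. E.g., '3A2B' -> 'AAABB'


Expanding each <count><char> pair:
  8C -> 'CCCCCCCC'
  6F -> 'FFFFFF'
  4F -> 'FFFF'
  7D -> 'DDDDDDD'
  2C -> 'CC'
  8A -> 'AAAAAAAA'
  1D -> 'D'

Decoded = CCCCCCCCFFFFFFFFFFDDDDDDDCCAAAAAAAAD


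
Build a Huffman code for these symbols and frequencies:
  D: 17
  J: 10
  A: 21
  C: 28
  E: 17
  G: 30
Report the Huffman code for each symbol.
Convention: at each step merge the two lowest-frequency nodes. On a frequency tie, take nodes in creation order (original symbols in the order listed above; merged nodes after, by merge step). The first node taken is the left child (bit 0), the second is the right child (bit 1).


Huffman tree construction:
Step 1: Merge J(10) + D(17) = 27
Step 2: Merge E(17) + A(21) = 38
Step 3: Merge (J+D)(27) + C(28) = 55
Step 4: Merge G(30) + (E+A)(38) = 68
Step 5: Merge ((J+D)+C)(55) + (G+(E+A))(68) = 123
Read each symbol's code off the tree from the root (left child = 0, right child = 1).

Codes:
  D: 001 (length 3)
  J: 000 (length 3)
  A: 111 (length 3)
  C: 01 (length 2)
  E: 110 (length 3)
  G: 10 (length 2)
Average code length: 311/123 = 2.5285 bits/symbol


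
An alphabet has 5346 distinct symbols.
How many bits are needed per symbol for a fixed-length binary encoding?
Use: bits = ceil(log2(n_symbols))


log2(5346) = 12.3842
Bracket: 2^12 = 4096 < 5346 <= 2^13 = 8192
So ceil(log2(5346)) = 13

bits = ceil(log2(5346)) = ceil(12.3842) = 13 bits


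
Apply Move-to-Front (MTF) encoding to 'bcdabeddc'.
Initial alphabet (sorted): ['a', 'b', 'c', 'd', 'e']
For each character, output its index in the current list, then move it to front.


MTF encoding:
'b': index 1 in ['a', 'b', 'c', 'd', 'e'] -> ['b', 'a', 'c', 'd', 'e']
'c': index 2 in ['b', 'a', 'c', 'd', 'e'] -> ['c', 'b', 'a', 'd', 'e']
'd': index 3 in ['c', 'b', 'a', 'd', 'e'] -> ['d', 'c', 'b', 'a', 'e']
'a': index 3 in ['d', 'c', 'b', 'a', 'e'] -> ['a', 'd', 'c', 'b', 'e']
'b': index 3 in ['a', 'd', 'c', 'b', 'e'] -> ['b', 'a', 'd', 'c', 'e']
'e': index 4 in ['b', 'a', 'd', 'c', 'e'] -> ['e', 'b', 'a', 'd', 'c']
'd': index 3 in ['e', 'b', 'a', 'd', 'c'] -> ['d', 'e', 'b', 'a', 'c']
'd': index 0 in ['d', 'e', 'b', 'a', 'c'] -> ['d', 'e', 'b', 'a', 'c']
'c': index 4 in ['d', 'e', 'b', 'a', 'c'] -> ['c', 'd', 'e', 'b', 'a']


Output: [1, 2, 3, 3, 3, 4, 3, 0, 4]


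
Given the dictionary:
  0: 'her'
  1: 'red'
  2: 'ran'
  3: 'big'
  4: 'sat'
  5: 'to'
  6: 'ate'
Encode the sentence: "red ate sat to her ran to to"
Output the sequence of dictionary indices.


Look up each word in the dictionary:
  'red' -> 1
  'ate' -> 6
  'sat' -> 4
  'to' -> 5
  'her' -> 0
  'ran' -> 2
  'to' -> 5
  'to' -> 5

Encoded: [1, 6, 4, 5, 0, 2, 5, 5]


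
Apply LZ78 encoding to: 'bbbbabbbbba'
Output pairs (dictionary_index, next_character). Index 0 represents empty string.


LZ78 encoding steps:
Dictionary: {0: ''}
Step 1: w='' (idx 0), next='b' -> output (0, 'b'), add 'b' as idx 1
Step 2: w='b' (idx 1), next='b' -> output (1, 'b'), add 'bb' as idx 2
Step 3: w='b' (idx 1), next='a' -> output (1, 'a'), add 'ba' as idx 3
Step 4: w='bb' (idx 2), next='b' -> output (2, 'b'), add 'bbb' as idx 4
Step 5: w='bb' (idx 2), next='a' -> output (2, 'a'), add 'bba' as idx 5


Encoded: [(0, 'b'), (1, 'b'), (1, 'a'), (2, 'b'), (2, 'a')]


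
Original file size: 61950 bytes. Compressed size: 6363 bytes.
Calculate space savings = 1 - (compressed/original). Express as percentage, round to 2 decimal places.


ratio = compressed/original = 6363/61950 = 0.102712
savings = 1 - ratio = 1 - 0.102712 = 0.897288
as a percentage: 0.897288 * 100 = 89.73%

Space savings = 1 - 6363/61950 = 89.73%


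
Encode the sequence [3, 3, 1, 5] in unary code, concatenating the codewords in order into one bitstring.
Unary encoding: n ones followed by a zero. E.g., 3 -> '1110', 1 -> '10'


Encode each number as n ones followed by a terminating 0:
  3 -> 1110 (4 bits)
  3 -> 1110 (4 bits)
  1 -> 10 (2 bits)
  5 -> 111110 (6 bits)
Total length = 4 + 4 + 2 + 6 = 16 bits.

Unary([3, 3, 1, 5]) = 1110111010111110 (16 bits)


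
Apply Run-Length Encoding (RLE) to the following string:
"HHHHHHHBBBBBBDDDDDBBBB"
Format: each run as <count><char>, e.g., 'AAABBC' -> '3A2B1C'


Scanning runs left to right:
  i=0: run of 'H' x 7 -> '7H'
  i=7: run of 'B' x 6 -> '6B'
  i=13: run of 'D' x 5 -> '5D'
  i=18: run of 'B' x 4 -> '4B'

RLE = 7H6B5D4B


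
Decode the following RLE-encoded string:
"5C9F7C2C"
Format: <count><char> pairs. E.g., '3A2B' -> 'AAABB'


Expanding each <count><char> pair:
  5C -> 'CCCCC'
  9F -> 'FFFFFFFFF'
  7C -> 'CCCCCCC'
  2C -> 'CC'

Decoded = CCCCCFFFFFFFFFCCCCCCCCC


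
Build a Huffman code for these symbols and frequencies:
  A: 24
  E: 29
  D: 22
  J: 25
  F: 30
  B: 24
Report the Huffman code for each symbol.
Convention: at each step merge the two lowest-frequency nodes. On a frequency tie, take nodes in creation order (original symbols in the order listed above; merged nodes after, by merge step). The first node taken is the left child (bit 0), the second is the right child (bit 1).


Huffman tree construction:
Step 1: Merge D(22) + A(24) = 46
Step 2: Merge B(24) + J(25) = 49
Step 3: Merge E(29) + F(30) = 59
Step 4: Merge (D+A)(46) + (B+J)(49) = 95
Step 5: Merge (E+F)(59) + ((D+A)+(B+J))(95) = 154
Read each symbol's code off the tree from the root (left child = 0, right child = 1).

Codes:
  A: 101 (length 3)
  E: 00 (length 2)
  D: 100 (length 3)
  J: 111 (length 3)
  F: 01 (length 2)
  B: 110 (length 3)
Average code length: 403/154 = 2.6169 bits/symbol


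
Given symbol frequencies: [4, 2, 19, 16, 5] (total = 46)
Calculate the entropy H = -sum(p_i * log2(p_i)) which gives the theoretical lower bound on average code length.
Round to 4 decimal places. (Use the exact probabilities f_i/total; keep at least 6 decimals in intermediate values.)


Per-symbol terms -p_i * log2(p_i) with p_i = f_i/46:
  p = 4/46 = 0.086957: log2(p) = -3.523562, -p*log2(p) = 0.306397
  p = 2/46 = 0.043478: log2(p) = -4.523562, -p*log2(p) = 0.196677
  p = 19/46 = 0.413043: log2(p) = -1.275634, -p*log2(p) = 0.526892
  p = 16/46 = 0.347826: log2(p) = -1.523562, -p*log2(p) = 0.529935
  p = 5/46 = 0.108696: log2(p) = -3.201634, -p*log2(p) = 0.348004
H = 0.306397 + 0.196677 + 0.526892 + 0.529935 + 0.348004 = 1.907905

H = 1.9079 bits/symbol


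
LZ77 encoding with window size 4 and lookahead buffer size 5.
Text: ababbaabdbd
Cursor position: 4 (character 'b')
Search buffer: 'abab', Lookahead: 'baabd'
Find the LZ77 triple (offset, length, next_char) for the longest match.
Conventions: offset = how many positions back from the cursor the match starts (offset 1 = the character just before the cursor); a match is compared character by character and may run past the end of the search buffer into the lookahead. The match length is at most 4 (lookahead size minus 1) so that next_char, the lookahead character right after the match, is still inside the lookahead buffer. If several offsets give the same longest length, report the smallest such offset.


Try each offset into the search buffer:
  offset=1 (pos 3, char 'b'): match length 1
  offset=2 (pos 2, char 'a'): match length 0
  offset=3 (pos 1, char 'b'): match length 2
  offset=4 (pos 0, char 'a'): match length 0
Longest match has length 2 at offset 3.
next_char = character at position 4 + 2 = 6 -> 'a'

Best match: offset=3, length=2 (matching 'ba' starting at position 1)
LZ77 triple: (3, 2, 'a')


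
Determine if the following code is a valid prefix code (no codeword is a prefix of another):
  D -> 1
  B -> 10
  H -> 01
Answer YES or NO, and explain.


Checking each pair (does one codeword prefix another?):
  D='1' vs B='10': prefix -- VIOLATION

NO -- this is NOT a valid prefix code. D (1) is a prefix of B (10).


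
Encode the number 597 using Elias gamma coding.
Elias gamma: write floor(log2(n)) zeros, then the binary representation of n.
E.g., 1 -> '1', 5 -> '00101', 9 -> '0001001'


num_bits = floor(log2(597)) + 1 = 10
leading_zeros = num_bits - 1 = 9
binary(597) = 1001010101

Elias gamma(597) = '000000000' + '1001010101' = 0000000001001010101 (19 bits)


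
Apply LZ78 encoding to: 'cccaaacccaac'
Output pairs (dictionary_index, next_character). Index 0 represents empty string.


LZ78 encoding steps:
Dictionary: {0: ''}
Step 1: w='' (idx 0), next='c' -> output (0, 'c'), add 'c' as idx 1
Step 2: w='c' (idx 1), next='c' -> output (1, 'c'), add 'cc' as idx 2
Step 3: w='' (idx 0), next='a' -> output (0, 'a'), add 'a' as idx 3
Step 4: w='a' (idx 3), next='a' -> output (3, 'a'), add 'aa' as idx 4
Step 5: w='cc' (idx 2), next='c' -> output (2, 'c'), add 'ccc' as idx 5
Step 6: w='aa' (idx 4), next='c' -> output (4, 'c'), add 'aac' as idx 6


Encoded: [(0, 'c'), (1, 'c'), (0, 'a'), (3, 'a'), (2, 'c'), (4, 'c')]


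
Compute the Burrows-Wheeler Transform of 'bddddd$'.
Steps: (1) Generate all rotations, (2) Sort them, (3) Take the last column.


Rotations (sorted):
  0: $bddddd -> last char: d
  1: bddddd$ -> last char: $
  2: d$bdddd -> last char: d
  3: dd$bddd -> last char: d
  4: ddd$bdd -> last char: d
  5: dddd$bd -> last char: d
  6: ddddd$b -> last char: b


BWT = d$ddddb


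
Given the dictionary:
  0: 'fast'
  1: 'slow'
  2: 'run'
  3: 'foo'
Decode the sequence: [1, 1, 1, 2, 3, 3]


Look up each index in the dictionary:
  1 -> 'slow'
  1 -> 'slow'
  1 -> 'slow'
  2 -> 'run'
  3 -> 'foo'
  3 -> 'foo'

Decoded: "slow slow slow run foo foo"


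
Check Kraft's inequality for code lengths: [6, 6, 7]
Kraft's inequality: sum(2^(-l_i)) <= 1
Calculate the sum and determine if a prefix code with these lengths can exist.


Sum = 2^(-6) + 2^(-6) + 2^(-7)
    = 0.015625 + 0.015625 + 0.0078125
    = 5/128 = 0.0390625
Since 0.0390625 <= 1, Kraft's inequality IS satisfied.
A prefix code with these lengths CAN exist.

Kraft sum = 0.0390625. Satisfied.


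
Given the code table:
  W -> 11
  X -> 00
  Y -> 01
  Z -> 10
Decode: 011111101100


Decoding:
01 -> Y
11 -> W
11 -> W
10 -> Z
11 -> W
00 -> X


Result: YWWZWX


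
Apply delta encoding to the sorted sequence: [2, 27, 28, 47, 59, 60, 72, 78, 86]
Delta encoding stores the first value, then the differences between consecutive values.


First value: 2
Deltas:
  27 - 2 = 25
  28 - 27 = 1
  47 - 28 = 19
  59 - 47 = 12
  60 - 59 = 1
  72 - 60 = 12
  78 - 72 = 6
  86 - 78 = 8


Delta encoded: [2, 25, 1, 19, 12, 1, 12, 6, 8]


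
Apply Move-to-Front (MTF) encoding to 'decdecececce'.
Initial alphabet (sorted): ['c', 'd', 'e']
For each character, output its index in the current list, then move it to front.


MTF encoding:
'd': index 1 in ['c', 'd', 'e'] -> ['d', 'c', 'e']
'e': index 2 in ['d', 'c', 'e'] -> ['e', 'd', 'c']
'c': index 2 in ['e', 'd', 'c'] -> ['c', 'e', 'd']
'd': index 2 in ['c', 'e', 'd'] -> ['d', 'c', 'e']
'e': index 2 in ['d', 'c', 'e'] -> ['e', 'd', 'c']
'c': index 2 in ['e', 'd', 'c'] -> ['c', 'e', 'd']
'e': index 1 in ['c', 'e', 'd'] -> ['e', 'c', 'd']
'c': index 1 in ['e', 'c', 'd'] -> ['c', 'e', 'd']
'e': index 1 in ['c', 'e', 'd'] -> ['e', 'c', 'd']
'c': index 1 in ['e', 'c', 'd'] -> ['c', 'e', 'd']
'c': index 0 in ['c', 'e', 'd'] -> ['c', 'e', 'd']
'e': index 1 in ['c', 'e', 'd'] -> ['e', 'c', 'd']


Output: [1, 2, 2, 2, 2, 2, 1, 1, 1, 1, 0, 1]


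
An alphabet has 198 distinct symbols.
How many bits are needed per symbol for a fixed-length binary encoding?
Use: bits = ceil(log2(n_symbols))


log2(198) = 7.6294
Bracket: 2^7 = 128 < 198 <= 2^8 = 256
So ceil(log2(198)) = 8

bits = ceil(log2(198)) = ceil(7.6294) = 8 bits


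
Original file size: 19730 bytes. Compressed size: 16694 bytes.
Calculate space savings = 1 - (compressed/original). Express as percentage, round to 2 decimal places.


ratio = compressed/original = 16694/19730 = 0.846123
savings = 1 - ratio = 1 - 0.846123 = 0.153877
as a percentage: 0.153877 * 100 = 15.39%

Space savings = 1 - 16694/19730 = 15.39%


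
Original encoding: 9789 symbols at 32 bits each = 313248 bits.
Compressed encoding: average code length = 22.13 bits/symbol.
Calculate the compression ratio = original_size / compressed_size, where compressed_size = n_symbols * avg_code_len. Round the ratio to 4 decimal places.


original_size = n_symbols * orig_bits = 9789 * 32 = 313248 bits
compressed_size = n_symbols * avg_code_len = 9789 * 22.13 = 216630.57 bits
ratio = original_size / compressed_size = 313248 / 216630.57 = 1.446

Compression ratio = 1.446


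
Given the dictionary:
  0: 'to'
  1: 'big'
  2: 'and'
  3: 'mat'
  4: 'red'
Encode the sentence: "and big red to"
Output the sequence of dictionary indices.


Look up each word in the dictionary:
  'and' -> 2
  'big' -> 1
  'red' -> 4
  'to' -> 0

Encoded: [2, 1, 4, 0]


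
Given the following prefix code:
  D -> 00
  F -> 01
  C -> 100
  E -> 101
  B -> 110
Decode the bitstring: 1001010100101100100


Decoding step by step:
Bits 100 -> C
Bits 101 -> E
Bits 01 -> F
Bits 00 -> D
Bits 101 -> E
Bits 100 -> C
Bits 100 -> C


Decoded message: CEFDECC


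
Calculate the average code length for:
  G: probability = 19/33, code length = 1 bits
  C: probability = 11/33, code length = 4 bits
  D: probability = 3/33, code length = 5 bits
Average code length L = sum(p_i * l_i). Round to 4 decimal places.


Weighted contributions p_i * l_i:
  G: (19/33) * 1 = 19/33
  C: (11/33) * 4 = 44/33
  D: (3/33) * 5 = 15/33
Sum = (19 + 44 + 15)/33 = 78/33

L = 78/33 = 2.3636 bits/symbol


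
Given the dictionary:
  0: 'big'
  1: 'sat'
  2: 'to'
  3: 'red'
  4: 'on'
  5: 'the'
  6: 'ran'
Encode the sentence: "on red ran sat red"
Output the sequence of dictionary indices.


Look up each word in the dictionary:
  'on' -> 4
  'red' -> 3
  'ran' -> 6
  'sat' -> 1
  'red' -> 3

Encoded: [4, 3, 6, 1, 3]


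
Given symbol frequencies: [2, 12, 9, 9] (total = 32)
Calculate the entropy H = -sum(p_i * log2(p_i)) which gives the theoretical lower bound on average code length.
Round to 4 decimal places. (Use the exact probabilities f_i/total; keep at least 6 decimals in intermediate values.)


Per-symbol terms -p_i * log2(p_i) with p_i = f_i/32:
  p = 2/32 = 0.062500: log2(p) = -4.000000, -p*log2(p) = 0.250000
  p = 12/32 = 0.375000: log2(p) = -1.415037, -p*log2(p) = 0.530639
  p = 9/32 = 0.281250: log2(p) = -1.830075, -p*log2(p) = 0.514709
  p = 9/32 = 0.281250: log2(p) = -1.830075, -p*log2(p) = 0.514709
H = 0.250000 + 0.530639 + 0.514709 + 0.514709 = 1.810057

H = 1.8101 bits/symbol


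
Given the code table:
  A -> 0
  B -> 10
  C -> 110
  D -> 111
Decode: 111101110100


Decoding:
111 -> D
10 -> B
111 -> D
0 -> A
10 -> B
0 -> A


Result: DBDABA


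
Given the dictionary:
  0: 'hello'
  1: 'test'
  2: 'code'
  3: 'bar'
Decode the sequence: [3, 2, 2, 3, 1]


Look up each index in the dictionary:
  3 -> 'bar'
  2 -> 'code'
  2 -> 'code'
  3 -> 'bar'
  1 -> 'test'

Decoded: "bar code code bar test"


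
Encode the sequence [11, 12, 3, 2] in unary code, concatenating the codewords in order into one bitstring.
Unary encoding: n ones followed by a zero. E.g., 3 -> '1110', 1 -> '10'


Encode each number as n ones followed by a terminating 0:
  11 -> 111111111110 (12 bits)
  12 -> 1111111111110 (13 bits)
  3 -> 1110 (4 bits)
  2 -> 110 (3 bits)
Total length = 12 + 13 + 4 + 3 = 32 bits.

Unary([11, 12, 3, 2]) = 11111111111011111111111101110110 (32 bits)
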